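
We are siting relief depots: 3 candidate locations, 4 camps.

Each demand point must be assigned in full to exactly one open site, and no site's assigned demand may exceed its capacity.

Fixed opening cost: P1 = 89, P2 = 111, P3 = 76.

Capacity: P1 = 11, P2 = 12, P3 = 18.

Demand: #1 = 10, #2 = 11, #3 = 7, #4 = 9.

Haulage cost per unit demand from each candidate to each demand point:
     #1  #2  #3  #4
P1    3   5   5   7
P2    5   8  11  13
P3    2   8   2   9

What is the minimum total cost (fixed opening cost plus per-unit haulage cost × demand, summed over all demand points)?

Open {P1, P2, P3}; cheapest assignment that respects the capacities:
  P1 (cap 11, load 9): #4 — cost 9×7 = 63
  P2 (cap 12, load 11): #2 — cost 11×8 = 88
  P3 (cap 18, load 17): #1, #3 — cost 10×2 + 7×2 = 34
  Shipping 185, fixed 276 → total 461.
  Any other capacity-feasible assignment to {P1, P2, P3} ships for at least 185.
Total demand is 37 and no other set of sites has combined capacity ≥ 37, so {P1, P2, P3} is the only feasible choice of open sites. Minimum: 461.

461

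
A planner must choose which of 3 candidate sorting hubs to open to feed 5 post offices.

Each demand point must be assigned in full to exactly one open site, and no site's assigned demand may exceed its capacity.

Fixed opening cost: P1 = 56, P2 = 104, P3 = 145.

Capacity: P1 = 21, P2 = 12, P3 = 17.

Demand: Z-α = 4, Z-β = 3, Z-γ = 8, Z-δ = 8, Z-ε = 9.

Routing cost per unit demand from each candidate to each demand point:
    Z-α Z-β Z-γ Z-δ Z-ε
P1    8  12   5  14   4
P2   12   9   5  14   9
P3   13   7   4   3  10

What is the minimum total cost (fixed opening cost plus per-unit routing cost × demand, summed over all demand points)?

354

Open {P1, P3}; cheapest assignment that respects the capacities:
  P1 (cap 21, load 21): Z-α, Z-γ, Z-ε — cost 4×8 + 8×5 + 9×4 = 108
  P3 (cap 17, load 11): Z-β, Z-δ — cost 3×7 + 8×3 = 45
  Shipping 153, fixed 201 → total 354.
  Any other capacity-feasible assignment to {P1, P3} ships for at least 153.
Compare {P1, P2}: its best feasible assignment gives total 407.
Compare {P1, P2, P3}: its best feasible assignment gives total 456.
Every other set of open sites that can feasibly serve all demand totals ≥ 407 even under its best assignment. Minimum: 354.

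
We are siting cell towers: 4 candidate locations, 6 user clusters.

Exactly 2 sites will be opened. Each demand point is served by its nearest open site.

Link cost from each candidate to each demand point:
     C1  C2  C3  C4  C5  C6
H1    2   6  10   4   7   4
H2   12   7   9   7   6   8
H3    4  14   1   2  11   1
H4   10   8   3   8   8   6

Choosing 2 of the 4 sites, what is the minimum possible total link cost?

19

Open {H1, H3}.
  C1→H1 2, C2→H1 6, C3→H3 1, C4→H3 2, C5→H1 7, C6→H3 1  ⇒ total 19.
Compare {H2, H3}: total 21.
Compare {H3, H4}: total 24.
No size-2 selection does better; minimum is 19.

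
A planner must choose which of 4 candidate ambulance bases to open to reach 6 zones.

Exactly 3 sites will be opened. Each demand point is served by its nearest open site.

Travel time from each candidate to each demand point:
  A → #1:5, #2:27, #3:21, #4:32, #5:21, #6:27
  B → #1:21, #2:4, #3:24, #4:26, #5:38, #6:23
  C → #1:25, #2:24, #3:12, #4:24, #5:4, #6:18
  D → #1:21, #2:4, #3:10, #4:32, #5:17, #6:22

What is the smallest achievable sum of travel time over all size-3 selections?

65

Open {A, C, D}.
  #1→A 5, #2→D 4, #3→D 10, #4→C 24, #5→C 4, #6→C 18  ⇒ total 65.
Compare {A, B, C}: total 67.
Compare {B, C, D}: total 81.
No size-3 selection does better; minimum is 65.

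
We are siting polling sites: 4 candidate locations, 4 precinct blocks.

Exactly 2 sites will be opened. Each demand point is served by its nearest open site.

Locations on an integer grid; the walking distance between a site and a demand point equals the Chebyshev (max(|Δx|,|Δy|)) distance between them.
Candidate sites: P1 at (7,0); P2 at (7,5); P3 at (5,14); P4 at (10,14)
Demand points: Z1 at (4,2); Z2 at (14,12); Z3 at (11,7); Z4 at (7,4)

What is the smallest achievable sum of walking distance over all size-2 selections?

12

Open {P2, P4}.
  Z1→P2 3, Z2→P4 4, Z3→P2 4, Z4→P2 1  ⇒ total 12.
Compare {P1, P2}: total 15.
Compare {P2, P3}: total 15.
No size-2 selection does better; minimum is 12.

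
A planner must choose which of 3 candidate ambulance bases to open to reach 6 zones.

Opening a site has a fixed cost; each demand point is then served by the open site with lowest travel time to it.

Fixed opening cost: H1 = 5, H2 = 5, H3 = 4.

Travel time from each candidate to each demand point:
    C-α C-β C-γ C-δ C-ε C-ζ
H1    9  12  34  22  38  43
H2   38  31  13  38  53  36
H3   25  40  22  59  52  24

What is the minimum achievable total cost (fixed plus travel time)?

Open {H1, H2, H3}: assign each demand point to its cheapest open site.
  C-α→H1 9, C-β→H1 12, C-γ→H2 13, C-δ→H1 22, C-ε→H1 38, C-ζ→H3 24
  travel time 118, fixed 14 → total 132.
Compare {H1, H3}: travel time 127 + fixed 9 = 136.
Compare {H1, H2}: travel time 130 + fixed 10 = 140.
Compare {H1}: travel time 158 + fixed 5 = 163.
All other subsets cost ≥ 136. Minimum total cost: 132.

132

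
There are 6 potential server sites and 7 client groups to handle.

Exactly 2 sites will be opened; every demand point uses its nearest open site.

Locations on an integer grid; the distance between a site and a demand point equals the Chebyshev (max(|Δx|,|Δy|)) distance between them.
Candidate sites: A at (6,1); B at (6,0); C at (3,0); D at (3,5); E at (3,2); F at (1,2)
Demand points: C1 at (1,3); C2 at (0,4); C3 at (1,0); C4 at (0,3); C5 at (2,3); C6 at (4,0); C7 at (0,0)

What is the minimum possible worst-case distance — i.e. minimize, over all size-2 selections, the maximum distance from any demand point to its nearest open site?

Open {A, F}.
  Farthest demand point is C2 at distance 2 (to F); all others are ≤ 2.
With {B, F} the worst case is 2.
With {C, F} the worst case is 2.
No size-2 selection achieves below 2.

2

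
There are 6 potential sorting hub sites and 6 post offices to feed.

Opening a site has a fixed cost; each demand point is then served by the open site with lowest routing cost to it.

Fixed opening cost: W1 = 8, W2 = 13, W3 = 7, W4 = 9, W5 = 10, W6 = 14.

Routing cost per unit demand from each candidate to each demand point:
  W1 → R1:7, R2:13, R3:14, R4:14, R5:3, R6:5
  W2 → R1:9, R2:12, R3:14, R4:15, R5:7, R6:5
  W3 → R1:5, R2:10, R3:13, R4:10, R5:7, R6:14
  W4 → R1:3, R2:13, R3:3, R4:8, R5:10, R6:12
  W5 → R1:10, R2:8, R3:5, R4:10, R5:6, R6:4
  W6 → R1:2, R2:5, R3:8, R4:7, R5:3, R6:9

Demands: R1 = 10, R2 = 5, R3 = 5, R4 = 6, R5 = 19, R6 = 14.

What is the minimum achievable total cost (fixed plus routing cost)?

Open {W4, W5, W6}: assign each demand point to its cheapest open site.
  R1→W6 10×2=20, R2→W6 5×5=25, R3→W4 5×3=15, R4→W6 6×7=42, R5→W6 19×3=57, R6→W5 14×4=56
  routing cost 215, fixed 33 → total 248.
Compare {W5, W6}: routing cost 225 + fixed 24 = 249.
Compare {W3, W4, W5, W6}: routing cost 215 + fixed 40 = 255.
Compare {W3, W5, W6}: routing cost 225 + fixed 31 = 256.
All other subsets cost ≥ 249. Minimum total cost: 248.

248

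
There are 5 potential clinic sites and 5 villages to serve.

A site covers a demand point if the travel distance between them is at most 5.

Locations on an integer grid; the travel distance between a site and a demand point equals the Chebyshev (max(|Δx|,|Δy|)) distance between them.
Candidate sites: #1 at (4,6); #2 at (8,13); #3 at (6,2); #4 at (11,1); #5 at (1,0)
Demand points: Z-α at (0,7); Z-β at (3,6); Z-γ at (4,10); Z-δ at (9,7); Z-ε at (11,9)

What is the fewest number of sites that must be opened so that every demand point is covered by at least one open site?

Coverage sets (demand points within 5 of each site):
  #1: {Z-α, Z-β, Z-γ, Z-δ}
  #2: {Z-γ, Z-ε}
  #3: {Z-β, Z-δ}
  #4: {}
  #5: {}
No single site covers all 5 demand points.
But {#1, #2} covers everything, so the minimum is 2.

2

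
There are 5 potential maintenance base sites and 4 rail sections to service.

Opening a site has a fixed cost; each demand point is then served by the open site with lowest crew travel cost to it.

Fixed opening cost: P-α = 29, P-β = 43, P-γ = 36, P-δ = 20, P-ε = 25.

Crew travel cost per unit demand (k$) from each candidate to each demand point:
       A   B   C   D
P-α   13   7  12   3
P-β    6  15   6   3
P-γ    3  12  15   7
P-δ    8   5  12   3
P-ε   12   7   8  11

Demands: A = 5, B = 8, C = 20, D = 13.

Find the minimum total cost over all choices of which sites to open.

Open {P-β, P-δ}: assign each demand point to its cheapest open site.
  A→P-β 5×6=30, B→P-δ 8×5=40, C→P-β 20×6=120, D→P-β 13×3=39
  crew travel cost 229, fixed 63 → total 292.
Compare {P-β, P-ε}: crew travel cost 245 + fixed 68 = 313.
Compare {P-β, P-γ, P-δ}: crew travel cost 214 + fixed 99 = 313.
Compare {P-α, P-β}: crew travel cost 245 + fixed 72 = 317.
All other subsets cost ≥ 313. Minimum total cost: 292.

292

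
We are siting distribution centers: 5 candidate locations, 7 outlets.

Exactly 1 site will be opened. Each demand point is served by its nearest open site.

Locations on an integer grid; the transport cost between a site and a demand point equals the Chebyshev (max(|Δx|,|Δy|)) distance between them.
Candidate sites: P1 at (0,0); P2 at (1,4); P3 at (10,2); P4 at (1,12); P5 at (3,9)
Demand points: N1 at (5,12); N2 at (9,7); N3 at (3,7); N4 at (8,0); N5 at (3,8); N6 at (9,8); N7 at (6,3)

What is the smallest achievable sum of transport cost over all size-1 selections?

33

Open {P5}.
  N1→P5 3, N2→P5 6, N3→P5 2, N4→P5 9, N5→P5 1, N6→P5 6, N7→P5 6  ⇒ total 33.
Compare {P3}: total 41.
Compare {P2}: total 43.
No size-1 selection does better; minimum is 33.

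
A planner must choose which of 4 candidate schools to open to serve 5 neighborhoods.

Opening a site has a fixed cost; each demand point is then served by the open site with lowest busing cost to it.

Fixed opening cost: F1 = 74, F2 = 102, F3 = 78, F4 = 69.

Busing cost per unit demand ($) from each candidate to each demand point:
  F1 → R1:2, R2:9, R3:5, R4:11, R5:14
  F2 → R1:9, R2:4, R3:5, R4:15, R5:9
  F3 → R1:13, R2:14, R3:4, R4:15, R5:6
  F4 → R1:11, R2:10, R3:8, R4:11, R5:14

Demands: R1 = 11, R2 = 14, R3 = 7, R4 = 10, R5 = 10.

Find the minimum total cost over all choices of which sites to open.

489

Open {F1, F2}: assign each demand point to its cheapest open site.
  R1→F1 11×2=22, R2→F2 14×4=56, R3→F1 7×5=35, R4→F1 10×11=110, R5→F2 10×9=90
  busing cost 313, fixed 176 → total 489.
Compare {F1, F3}: busing cost 346 + fixed 152 = 498.
Compare {F1}: busing cost 433 + fixed 74 = 507.
Compare {F1, F2, F3}: busing cost 276 + fixed 254 = 530.
All other subsets cost ≥ 498. Minimum total cost: 489.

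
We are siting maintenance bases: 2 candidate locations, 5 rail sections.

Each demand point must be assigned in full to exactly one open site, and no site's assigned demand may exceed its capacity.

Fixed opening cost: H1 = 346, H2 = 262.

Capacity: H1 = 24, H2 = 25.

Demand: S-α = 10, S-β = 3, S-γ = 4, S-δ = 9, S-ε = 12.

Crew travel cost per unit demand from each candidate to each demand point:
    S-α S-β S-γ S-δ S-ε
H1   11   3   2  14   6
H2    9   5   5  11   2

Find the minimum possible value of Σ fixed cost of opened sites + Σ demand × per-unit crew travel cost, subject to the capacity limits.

858

Open {H1, H2}; cheapest assignment that respects the capacities:
  H1 (cap 24, load 17): S-α, S-β, S-γ — cost 10×11 + 3×3 + 4×2 = 127
  H2 (cap 25, load 21): S-δ, S-ε — cost 9×11 + 12×2 = 123
  Shipping 250, fixed 608 → total 858.
  Any other capacity-feasible assignment to {H1, H2} ships for at least 250.
Total demand is 38 and no other set of sites has combined capacity ≥ 38, so {H1, H2} is the only feasible choice of open sites. Minimum: 858.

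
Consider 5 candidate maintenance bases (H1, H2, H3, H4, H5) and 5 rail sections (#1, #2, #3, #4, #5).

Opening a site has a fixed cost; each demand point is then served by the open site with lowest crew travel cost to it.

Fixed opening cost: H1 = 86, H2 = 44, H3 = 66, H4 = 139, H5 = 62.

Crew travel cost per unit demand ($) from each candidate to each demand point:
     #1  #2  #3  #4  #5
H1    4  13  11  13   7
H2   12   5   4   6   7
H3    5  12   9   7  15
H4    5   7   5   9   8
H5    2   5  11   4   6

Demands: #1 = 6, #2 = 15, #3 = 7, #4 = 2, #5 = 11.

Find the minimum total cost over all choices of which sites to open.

Open {H2, H5}: assign each demand point to its cheapest open site.
  #1→H5 6×2=12, #2→H2 15×5=75, #3→H2 7×4=28, #4→H5 2×4=8, #5→H5 11×6=66
  crew travel cost 189, fixed 106 → total 295.
Compare {H5}: crew travel cost 238 + fixed 62 = 300.
Compare {H2}: crew travel cost 264 + fixed 44 = 308.
Compare {H2, H3}: crew travel cost 222 + fixed 110 = 332.
All other subsets cost ≥ 300. Minimum total cost: 295.

295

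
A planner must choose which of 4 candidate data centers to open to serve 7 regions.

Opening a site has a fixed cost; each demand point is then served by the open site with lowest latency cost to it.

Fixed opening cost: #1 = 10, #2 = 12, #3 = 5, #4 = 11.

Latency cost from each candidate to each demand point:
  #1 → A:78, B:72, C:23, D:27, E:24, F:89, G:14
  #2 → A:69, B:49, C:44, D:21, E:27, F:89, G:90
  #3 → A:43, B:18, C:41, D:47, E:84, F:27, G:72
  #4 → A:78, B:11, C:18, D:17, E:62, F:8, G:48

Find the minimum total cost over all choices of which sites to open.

Open {#1, #3, #4}: assign each demand point to its cheapest open site.
  A→#3 43, B→#4 11, C→#4 18, D→#4 17, E→#1 24, F→#4 8, G→#1 14
  latency cost 135, fixed 26 → total 161.
Compare {#1, #2, #3, #4}: latency cost 135 + fixed 38 = 173.
Compare {#1, #3}: latency cost 176 + fixed 15 = 191.
Compare {#1, #4}: latency cost 170 + fixed 21 = 191.
All other subsets cost ≥ 173. Minimum total cost: 161.

161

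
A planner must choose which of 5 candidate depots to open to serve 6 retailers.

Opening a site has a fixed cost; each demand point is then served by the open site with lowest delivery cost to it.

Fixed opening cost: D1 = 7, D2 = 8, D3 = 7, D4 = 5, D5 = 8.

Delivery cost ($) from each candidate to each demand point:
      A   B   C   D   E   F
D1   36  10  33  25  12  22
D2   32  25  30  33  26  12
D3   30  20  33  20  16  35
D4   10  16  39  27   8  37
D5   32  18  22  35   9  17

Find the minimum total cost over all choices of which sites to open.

Open {D1, D4, D5}: assign each demand point to its cheapest open site.
  A→D4 10, B→D1 10, C→D5 22, D→D1 25, E→D4 8, F→D5 17
  delivery cost 92, fixed 20 → total 112.
Compare {D4, D5}: delivery cost 100 + fixed 13 = 113.
Compare {D3, D4, D5}: delivery cost 93 + fixed 20 = 113.
Compare {D1, D3, D4, D5}: delivery cost 87 + fixed 27 = 114.
All other subsets cost ≥ 113. Minimum total cost: 112.

112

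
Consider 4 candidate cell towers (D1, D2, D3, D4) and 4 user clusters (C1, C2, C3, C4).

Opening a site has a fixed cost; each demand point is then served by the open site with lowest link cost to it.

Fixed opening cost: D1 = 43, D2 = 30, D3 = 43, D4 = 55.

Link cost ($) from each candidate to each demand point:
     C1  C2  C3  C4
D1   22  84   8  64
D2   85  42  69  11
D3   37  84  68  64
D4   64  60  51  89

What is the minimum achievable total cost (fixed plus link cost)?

156

Open {D1, D2}: assign each demand point to its cheapest open site.
  C1→D1 22, C2→D2 42, C3→D1 8, C4→D2 11
  link cost 83, fixed 73 → total 156.
Compare {D1, D2, D3}: link cost 83 + fixed 116 = 199.
Compare {D1, D2, D4}: link cost 83 + fixed 128 = 211.
Compare {D1}: link cost 178 + fixed 43 = 221.
All other subsets cost ≥ 199. Minimum total cost: 156.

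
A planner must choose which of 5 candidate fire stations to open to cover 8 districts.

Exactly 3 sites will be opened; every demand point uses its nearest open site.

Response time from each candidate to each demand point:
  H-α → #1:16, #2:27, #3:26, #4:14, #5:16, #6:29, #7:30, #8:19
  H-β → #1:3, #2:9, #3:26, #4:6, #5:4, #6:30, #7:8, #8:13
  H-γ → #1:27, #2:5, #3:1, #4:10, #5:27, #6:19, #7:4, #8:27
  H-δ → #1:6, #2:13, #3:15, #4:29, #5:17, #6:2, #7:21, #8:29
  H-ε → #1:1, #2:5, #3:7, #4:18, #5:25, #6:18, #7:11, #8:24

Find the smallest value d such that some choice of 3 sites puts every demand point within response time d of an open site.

Open {H-β, H-γ, H-δ}.
  Farthest demand point is #8 at response time 13 (to H-β); all others are ≤ 13.
With {H-β, H-δ, H-ε} the worst case is 13.
With {H-α, H-β, H-δ} the worst case is 15.
No size-3 selection achieves below 13.

13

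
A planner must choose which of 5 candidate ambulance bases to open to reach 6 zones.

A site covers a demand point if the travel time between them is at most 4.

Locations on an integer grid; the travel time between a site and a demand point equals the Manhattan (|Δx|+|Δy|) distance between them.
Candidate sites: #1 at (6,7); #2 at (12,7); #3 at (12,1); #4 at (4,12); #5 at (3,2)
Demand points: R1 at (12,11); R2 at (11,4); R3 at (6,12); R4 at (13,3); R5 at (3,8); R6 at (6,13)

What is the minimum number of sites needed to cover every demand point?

4

Coverage sets (demand points within 4 of each site):
  #1: {R5}
  #2: {R1, R2}
  #3: {R2, R4}
  #4: {R3, R6}
  #5: {}
No 3 sites suffice: every size-3 union leaves at least one demand point uncovered.
But {#1, #2, #3, #4} covers everything, so the minimum is 4.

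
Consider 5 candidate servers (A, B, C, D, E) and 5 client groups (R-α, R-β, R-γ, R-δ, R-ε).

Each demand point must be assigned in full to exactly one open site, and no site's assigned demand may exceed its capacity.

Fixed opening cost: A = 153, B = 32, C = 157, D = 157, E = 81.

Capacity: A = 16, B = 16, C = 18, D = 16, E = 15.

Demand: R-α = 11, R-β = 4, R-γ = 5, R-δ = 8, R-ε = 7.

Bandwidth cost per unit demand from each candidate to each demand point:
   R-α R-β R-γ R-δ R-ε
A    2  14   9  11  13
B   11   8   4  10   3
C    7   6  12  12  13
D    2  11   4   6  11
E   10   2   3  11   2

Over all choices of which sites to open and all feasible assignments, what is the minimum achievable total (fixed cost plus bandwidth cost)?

410

Open {A, B, E}; cheapest assignment that respects the capacities:
  A (cap 16, load 11): R-α — cost 11×2 = 22
  B (cap 16, load 13): R-γ, R-δ — cost 5×4 + 8×10 = 100
  E (cap 15, load 11): R-β, R-ε — cost 4×2 + 7×2 = 22
  Shipping 144, fixed 266 → total 410.
  Any other capacity-feasible assignment to {A, B, E} ships for at least 144.
Compare {B, D, E}: its best feasible assignment gives total 414.
Compare {B, C, E}: its best feasible assignment gives total 469.
Every other set of open sites that can feasibly serve all demand totals ≥ 414 even under its best assignment. Minimum: 410.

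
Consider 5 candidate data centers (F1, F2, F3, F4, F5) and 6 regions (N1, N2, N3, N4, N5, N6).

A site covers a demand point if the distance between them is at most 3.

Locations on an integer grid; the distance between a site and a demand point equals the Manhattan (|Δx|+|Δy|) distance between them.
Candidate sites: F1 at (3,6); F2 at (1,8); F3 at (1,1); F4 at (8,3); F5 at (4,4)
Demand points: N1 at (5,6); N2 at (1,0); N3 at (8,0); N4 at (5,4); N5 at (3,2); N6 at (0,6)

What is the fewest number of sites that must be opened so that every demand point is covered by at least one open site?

4

Coverage sets (demand points within 3 of each site):
  F1: {N1, N6}
  F2: {N6}
  F3: {N2, N5}
  F4: {N3}
  F5: {N1, N4, N5}
No 3 sites suffice: every size-3 union leaves at least one demand point uncovered.
But {F1, F3, F4, F5} covers everything, so the minimum is 4.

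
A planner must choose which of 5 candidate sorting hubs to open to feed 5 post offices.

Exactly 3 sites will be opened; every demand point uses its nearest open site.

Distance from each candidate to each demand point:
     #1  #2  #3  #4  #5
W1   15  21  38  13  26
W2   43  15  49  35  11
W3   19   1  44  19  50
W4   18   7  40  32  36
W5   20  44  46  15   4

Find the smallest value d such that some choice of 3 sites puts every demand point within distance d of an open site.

38

Open {W1, W2, W3}.
  Farthest demand point is #3 at distance 38 (to W1); all others are ≤ 38.
With {W1, W2, W4} the worst case is 38.
With {W1, W2, W5} the worst case is 38.
No size-3 selection achieves below 38.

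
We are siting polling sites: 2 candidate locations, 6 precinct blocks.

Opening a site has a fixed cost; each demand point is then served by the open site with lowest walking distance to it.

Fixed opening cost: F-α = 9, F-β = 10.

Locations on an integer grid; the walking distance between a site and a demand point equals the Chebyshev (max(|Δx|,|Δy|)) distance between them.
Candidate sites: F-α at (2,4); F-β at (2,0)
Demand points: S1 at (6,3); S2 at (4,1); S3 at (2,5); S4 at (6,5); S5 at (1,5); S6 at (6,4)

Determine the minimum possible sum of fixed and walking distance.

Open {F-α}: assign each demand point to its cheapest open site.
  S1→F-α 4, S2→F-α 3, S3→F-α 1, S4→F-α 4, S5→F-α 1, S6→F-α 4
  walking distance 17, fixed 9 → total 26.
Compare {F-β}: walking distance 25 + fixed 10 = 35.
Compare {F-α, F-β}: walking distance 16 + fixed 19 = 35.

26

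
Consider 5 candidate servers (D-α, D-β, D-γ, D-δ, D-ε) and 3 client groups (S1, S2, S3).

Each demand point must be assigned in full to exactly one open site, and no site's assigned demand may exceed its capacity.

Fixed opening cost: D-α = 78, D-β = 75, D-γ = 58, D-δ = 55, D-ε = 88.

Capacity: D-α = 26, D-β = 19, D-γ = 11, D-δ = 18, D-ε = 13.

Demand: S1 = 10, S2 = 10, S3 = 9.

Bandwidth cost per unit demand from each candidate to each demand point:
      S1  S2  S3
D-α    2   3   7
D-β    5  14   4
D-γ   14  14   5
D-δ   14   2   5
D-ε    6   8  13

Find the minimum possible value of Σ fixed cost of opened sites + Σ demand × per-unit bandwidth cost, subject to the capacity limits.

Open {D-α, D-δ}; cheapest assignment that respects the capacities:
  D-α (cap 26, load 20): S1, S2 — cost 10×2 + 10×3 = 50
  D-δ (cap 18, load 9): S3 — cost 9×5 = 45
  Shipping 95, fixed 133 → total 228.
  Any other capacity-feasible assignment to {D-α, D-δ} ships for at least 95.
Compare {D-α, D-γ}: its best feasible assignment gives total 231.
Compare {D-β, D-δ}: its best feasible assignment gives total 236.
Every other set of open sites that can feasibly serve all demand totals ≥ 231 even under its best assignment. Minimum: 228.

228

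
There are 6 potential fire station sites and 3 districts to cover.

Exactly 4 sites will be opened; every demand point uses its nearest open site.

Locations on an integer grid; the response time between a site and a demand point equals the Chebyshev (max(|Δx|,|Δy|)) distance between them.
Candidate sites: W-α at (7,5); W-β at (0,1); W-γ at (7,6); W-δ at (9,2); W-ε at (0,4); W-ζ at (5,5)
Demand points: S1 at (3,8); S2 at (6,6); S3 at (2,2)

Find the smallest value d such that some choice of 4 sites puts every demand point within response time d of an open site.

Open {W-α, W-β, W-γ, W-ζ}.
  Farthest demand point is S1 at response time 3 (to W-ζ); all others are ≤ 3.
With {W-α, W-β, W-δ, W-ζ} the worst case is 3.
With {W-α, W-β, W-ε, W-ζ} the worst case is 3.
No size-4 selection achieves below 3.

3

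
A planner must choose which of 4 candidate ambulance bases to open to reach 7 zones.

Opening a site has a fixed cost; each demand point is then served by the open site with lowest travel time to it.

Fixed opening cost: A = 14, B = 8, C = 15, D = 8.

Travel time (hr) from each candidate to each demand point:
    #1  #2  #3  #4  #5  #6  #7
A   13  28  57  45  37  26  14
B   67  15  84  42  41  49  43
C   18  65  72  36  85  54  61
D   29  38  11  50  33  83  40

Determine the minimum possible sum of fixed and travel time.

184

Open {A, B, D}: assign each demand point to its cheapest open site.
  #1→A 13, #2→B 15, #3→D 11, #4→B 42, #5→D 33, #6→A 26, #7→A 14
  travel time 154, fixed 30 → total 184.
Compare {A, D}: travel time 170 + fixed 22 = 192.
Compare {A, B, C, D}: travel time 148 + fixed 45 = 193.
Compare {A, C, D}: travel time 161 + fixed 37 = 198.
All other subsets cost ≥ 192. Minimum total cost: 184.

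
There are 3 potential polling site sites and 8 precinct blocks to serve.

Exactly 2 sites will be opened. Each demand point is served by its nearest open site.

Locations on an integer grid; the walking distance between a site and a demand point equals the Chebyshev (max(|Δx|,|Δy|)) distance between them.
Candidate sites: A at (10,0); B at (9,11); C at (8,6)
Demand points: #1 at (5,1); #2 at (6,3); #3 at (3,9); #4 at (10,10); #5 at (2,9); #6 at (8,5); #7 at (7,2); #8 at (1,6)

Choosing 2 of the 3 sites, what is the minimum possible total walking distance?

Open {B, C}.
  #1→C 5, #2→C 3, #3→C 5, #4→B 1, #5→C 6, #6→C 1, #7→C 4, #8→C 7  ⇒ total 32.
Compare {A, C}: total 34.
Compare {A, B}: total 39.

32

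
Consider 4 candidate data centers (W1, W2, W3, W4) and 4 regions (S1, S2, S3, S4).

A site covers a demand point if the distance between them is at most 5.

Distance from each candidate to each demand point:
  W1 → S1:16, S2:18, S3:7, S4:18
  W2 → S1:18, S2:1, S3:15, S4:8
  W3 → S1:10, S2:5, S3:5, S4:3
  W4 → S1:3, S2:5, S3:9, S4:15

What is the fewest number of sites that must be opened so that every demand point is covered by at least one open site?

Coverage sets (demand points within 5 of each site):
  W1: {}
  W2: {S2}
  W3: {S2, S3, S4}
  W4: {S1, S2}
No single site covers all 4 demand points.
But {W3, W4} covers everything, so the minimum is 2.

2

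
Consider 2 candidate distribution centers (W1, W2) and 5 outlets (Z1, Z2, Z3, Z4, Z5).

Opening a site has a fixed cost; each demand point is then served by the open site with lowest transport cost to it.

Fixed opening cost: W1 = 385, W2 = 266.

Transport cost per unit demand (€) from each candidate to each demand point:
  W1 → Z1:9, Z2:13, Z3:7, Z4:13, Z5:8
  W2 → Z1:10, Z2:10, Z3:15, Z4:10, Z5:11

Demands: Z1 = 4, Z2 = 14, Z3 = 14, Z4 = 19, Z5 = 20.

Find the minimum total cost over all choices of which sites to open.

1066

Open {W2}: assign each demand point to its cheapest open site.
  Z1→W2 4×10=40, Z2→W2 14×10=140, Z3→W2 14×15=210, Z4→W2 19×10=190, Z5→W2 20×11=220
  transport cost 800, fixed 266 → total 1066.
Compare {W1}: transport cost 723 + fixed 385 = 1108.
Compare {W1, W2}: transport cost 624 + fixed 651 = 1275.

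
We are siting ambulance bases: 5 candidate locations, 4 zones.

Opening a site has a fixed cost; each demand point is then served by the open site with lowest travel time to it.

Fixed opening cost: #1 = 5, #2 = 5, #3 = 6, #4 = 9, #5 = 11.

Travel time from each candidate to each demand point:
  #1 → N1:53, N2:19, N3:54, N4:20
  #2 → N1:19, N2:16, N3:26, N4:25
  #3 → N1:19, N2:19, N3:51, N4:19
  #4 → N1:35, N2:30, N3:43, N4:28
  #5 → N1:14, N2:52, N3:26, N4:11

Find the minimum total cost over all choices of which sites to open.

Open {#2, #5}: assign each demand point to its cheapest open site.
  N1→#5 14, N2→#2 16, N3→#2 26, N4→#5 11
  travel time 67, fixed 16 → total 83.
Compare {#1, #5}: travel time 70 + fixed 16 = 86.
Compare {#3, #5}: travel time 70 + fixed 17 = 87.
Compare {#1, #2, #5}: travel time 67 + fixed 21 = 88.
All other subsets cost ≥ 86. Minimum total cost: 83.

83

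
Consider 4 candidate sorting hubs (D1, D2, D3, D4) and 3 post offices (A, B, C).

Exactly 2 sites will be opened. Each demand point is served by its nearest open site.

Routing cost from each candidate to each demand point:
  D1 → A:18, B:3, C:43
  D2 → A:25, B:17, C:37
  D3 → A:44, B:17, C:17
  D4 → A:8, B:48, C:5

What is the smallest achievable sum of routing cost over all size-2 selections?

16

Open {D1, D4}.
  A→D4 8, B→D1 3, C→D4 5  ⇒ total 16.
Compare {D2, D4}: total 30.
Compare {D3, D4}: total 30.
No size-2 selection does better; minimum is 16.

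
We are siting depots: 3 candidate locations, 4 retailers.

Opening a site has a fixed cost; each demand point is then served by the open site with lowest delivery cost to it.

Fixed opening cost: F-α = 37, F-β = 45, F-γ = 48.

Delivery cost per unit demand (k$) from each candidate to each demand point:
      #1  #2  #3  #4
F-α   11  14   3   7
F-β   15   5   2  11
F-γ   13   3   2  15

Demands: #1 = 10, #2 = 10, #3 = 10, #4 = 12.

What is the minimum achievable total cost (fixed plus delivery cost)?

Open {F-α, F-γ}: assign each demand point to its cheapest open site.
  #1→F-α 10×11=110, #2→F-γ 10×3=30, #3→F-γ 10×2=20, #4→F-α 12×7=84
  delivery cost 244, fixed 85 → total 329.
Compare {F-α, F-β}: delivery cost 264 + fixed 82 = 346.
Compare {F-α, F-β, F-γ}: delivery cost 244 + fixed 130 = 374.
Compare {F-β}: delivery cost 352 + fixed 45 = 397.
All other subsets cost ≥ 346. Minimum total cost: 329.

329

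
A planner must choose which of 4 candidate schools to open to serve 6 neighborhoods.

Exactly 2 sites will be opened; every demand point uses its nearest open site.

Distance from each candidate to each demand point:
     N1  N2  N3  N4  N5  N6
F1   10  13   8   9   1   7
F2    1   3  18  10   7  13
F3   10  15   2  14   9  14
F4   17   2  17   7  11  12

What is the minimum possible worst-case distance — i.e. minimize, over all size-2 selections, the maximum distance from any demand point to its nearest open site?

Open {F1, F2}.
  Farthest demand point is N4 at distance 9 (to F1); all others are ≤ 9.
With {F1, F4} the worst case is 10.
With {F3, F4} the worst case is 12.
No size-2 selection achieves below 9.

9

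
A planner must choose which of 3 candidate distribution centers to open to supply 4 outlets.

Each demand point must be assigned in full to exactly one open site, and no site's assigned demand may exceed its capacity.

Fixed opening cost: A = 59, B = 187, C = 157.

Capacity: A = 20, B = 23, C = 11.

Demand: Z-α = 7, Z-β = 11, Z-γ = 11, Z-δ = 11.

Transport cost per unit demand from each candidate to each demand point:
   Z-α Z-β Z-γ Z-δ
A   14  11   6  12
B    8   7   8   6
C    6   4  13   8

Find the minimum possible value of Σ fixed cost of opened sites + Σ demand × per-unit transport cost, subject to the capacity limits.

553

Open {A, B}; cheapest assignment that respects the capacities:
  A (cap 20, load 18): Z-α, Z-γ — cost 7×14 + 11×6 = 164
  B (cap 23, load 22): Z-β, Z-δ — cost 11×7 + 11×6 = 143
  Shipping 307, fixed 246 → total 553.
  Any other capacity-feasible assignment to {A, B} ships for at least 307.
Compare {A, B, C}: its best feasible assignment gives total 635.
Every other set of open sites that can feasibly serve all demand totals ≥ 635 even under its best assignment. Minimum: 553.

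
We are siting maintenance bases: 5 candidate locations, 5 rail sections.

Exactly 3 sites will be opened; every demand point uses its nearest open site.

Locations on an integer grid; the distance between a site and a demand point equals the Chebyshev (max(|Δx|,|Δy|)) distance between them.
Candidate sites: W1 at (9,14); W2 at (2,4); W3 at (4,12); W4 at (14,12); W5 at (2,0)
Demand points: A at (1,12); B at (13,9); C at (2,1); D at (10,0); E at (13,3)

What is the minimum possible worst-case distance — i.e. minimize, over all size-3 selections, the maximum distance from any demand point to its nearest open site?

9

Open {W1, W2, W3}.
  Farthest demand point is E at distance 9 (to W3); all others are ≤ 9.
With {W1, W2, W4} the worst case is 9.
With {W1, W3, W5} the worst case is 9.
No size-3 selection achieves below 9.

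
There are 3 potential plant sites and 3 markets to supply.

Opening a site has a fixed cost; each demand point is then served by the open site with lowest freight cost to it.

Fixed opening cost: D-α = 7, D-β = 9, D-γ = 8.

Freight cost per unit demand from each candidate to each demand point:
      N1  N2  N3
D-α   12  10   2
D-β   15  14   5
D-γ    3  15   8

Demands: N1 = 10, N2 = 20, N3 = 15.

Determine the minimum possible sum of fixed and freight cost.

Open {D-α, D-γ}: assign each demand point to its cheapest open site.
  N1→D-γ 10×3=30, N2→D-α 20×10=200, N3→D-α 15×2=30
  freight cost 260, fixed 15 → total 275.
Compare {D-α, D-β, D-γ}: freight cost 260 + fixed 24 = 284.
Compare {D-α}: freight cost 350 + fixed 7 = 357.
Compare {D-α, D-β}: freight cost 350 + fixed 16 = 366.
All other subsets cost ≥ 284. Minimum total cost: 275.

275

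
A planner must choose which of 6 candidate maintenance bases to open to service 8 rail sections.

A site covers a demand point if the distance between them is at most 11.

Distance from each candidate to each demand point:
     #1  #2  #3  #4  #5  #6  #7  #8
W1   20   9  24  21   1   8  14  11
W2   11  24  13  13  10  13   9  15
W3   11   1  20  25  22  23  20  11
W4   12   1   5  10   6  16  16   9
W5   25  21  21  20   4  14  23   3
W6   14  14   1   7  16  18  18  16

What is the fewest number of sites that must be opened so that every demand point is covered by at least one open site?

3

Coverage sets (demand points within 11 of each site):
  W1: {#2, #5, #6, #8}
  W2: {#1, #5, #7}
  W3: {#1, #2, #8}
  W4: {#2, #3, #4, #5, #8}
  W5: {#5, #8}
  W6: {#3, #4}
No 2 sites suffice: every size-2 union leaves at least one demand point uncovered.
But {W1, W2, W4} covers everything, so the minimum is 3.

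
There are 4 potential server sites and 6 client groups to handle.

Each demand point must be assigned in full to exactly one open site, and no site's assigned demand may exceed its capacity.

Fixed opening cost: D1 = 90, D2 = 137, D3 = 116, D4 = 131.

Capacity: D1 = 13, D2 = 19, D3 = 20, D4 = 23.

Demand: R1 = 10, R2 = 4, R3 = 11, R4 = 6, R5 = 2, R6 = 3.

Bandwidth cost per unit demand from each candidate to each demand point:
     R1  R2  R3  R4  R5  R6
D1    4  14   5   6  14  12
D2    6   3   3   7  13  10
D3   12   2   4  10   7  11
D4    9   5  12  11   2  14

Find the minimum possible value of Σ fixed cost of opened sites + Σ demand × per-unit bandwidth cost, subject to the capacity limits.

Open {D2, D3}; cheapest assignment that respects the capacities:
  D2 (cap 19, load 19): R1, R4, R6 — cost 10×6 + 6×7 + 3×10 = 132
  D3 (cap 20, load 17): R2, R3, R5 — cost 4×2 + 11×4 + 2×7 = 66
  Shipping 198, fixed 253 → total 451.
  Any other capacity-feasible assignment to {D2, D3} ships for at least 198.
Compare {D3, D4}: its best feasible assignment gives total 492.
Compare {D2, D4}: its best feasible assignment gives total 499.
Every other set of open sites that can feasibly serve all demand totals ≥ 492 even under its best assignment. Minimum: 451.

451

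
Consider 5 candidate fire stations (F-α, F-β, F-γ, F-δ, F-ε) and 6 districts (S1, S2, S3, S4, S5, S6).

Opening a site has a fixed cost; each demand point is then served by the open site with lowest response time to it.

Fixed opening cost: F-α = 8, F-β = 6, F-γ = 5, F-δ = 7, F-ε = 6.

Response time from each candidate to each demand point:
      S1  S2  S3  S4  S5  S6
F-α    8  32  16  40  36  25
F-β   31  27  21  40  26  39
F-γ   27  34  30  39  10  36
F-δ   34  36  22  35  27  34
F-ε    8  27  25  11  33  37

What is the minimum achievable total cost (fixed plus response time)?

116

Open {F-α, F-γ, F-ε}: assign each demand point to its cheapest open site.
  S1→F-α 8, S2→F-ε 27, S3→F-α 16, S4→F-ε 11, S5→F-γ 10, S6→F-α 25
  response time 97, fixed 19 → total 116.
Compare {F-α, F-β, F-γ, F-ε}: response time 97 + fixed 25 = 122.
Compare {F-α, F-γ, F-δ, F-ε}: response time 97 + fixed 26 = 123.
Compare {F-γ, F-ε}: response time 117 + fixed 11 = 128.
All other subsets cost ≥ 122. Minimum total cost: 116.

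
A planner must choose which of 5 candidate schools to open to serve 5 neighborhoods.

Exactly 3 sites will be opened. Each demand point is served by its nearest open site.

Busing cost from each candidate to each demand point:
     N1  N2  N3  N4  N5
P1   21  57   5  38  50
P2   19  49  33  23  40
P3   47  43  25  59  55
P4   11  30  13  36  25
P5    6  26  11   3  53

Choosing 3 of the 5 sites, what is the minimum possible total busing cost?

65

Open {P1, P4, P5}.
  N1→P5 6, N2→P5 26, N3→P1 5, N4→P5 3, N5→P4 25  ⇒ total 65.
Compare {P2, P4, P5}: total 71.
Compare {P3, P4, P5}: total 71.
No size-3 selection does better; minimum is 65.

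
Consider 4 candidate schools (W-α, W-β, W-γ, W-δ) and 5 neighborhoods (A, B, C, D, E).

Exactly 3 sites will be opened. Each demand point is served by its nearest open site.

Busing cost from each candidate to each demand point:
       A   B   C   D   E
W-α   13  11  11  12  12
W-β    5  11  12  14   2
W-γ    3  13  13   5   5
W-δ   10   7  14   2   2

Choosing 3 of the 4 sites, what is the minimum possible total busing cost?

25

Open {W-α, W-γ, W-δ}.
  A→W-γ 3, B→W-δ 7, C→W-α 11, D→W-δ 2, E→W-δ 2  ⇒ total 25.
Compare {W-β, W-γ, W-δ}: total 26.
Compare {W-α, W-β, W-δ}: total 27.
No size-3 selection does better; minimum is 25.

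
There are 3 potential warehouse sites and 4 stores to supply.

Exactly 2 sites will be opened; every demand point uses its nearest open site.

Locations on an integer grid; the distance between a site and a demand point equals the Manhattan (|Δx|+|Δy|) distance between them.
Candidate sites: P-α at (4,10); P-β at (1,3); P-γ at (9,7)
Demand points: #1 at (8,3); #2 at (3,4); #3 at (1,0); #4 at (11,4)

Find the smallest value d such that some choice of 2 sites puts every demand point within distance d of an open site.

Open {P-β, P-γ}.
  Farthest demand point is #1 at distance 5 (to P-γ); all others are ≤ 5.
With {P-α, P-β} the worst case is 11.
With {P-α, P-γ} the worst case is 13.
No size-2 selection achieves below 5.

5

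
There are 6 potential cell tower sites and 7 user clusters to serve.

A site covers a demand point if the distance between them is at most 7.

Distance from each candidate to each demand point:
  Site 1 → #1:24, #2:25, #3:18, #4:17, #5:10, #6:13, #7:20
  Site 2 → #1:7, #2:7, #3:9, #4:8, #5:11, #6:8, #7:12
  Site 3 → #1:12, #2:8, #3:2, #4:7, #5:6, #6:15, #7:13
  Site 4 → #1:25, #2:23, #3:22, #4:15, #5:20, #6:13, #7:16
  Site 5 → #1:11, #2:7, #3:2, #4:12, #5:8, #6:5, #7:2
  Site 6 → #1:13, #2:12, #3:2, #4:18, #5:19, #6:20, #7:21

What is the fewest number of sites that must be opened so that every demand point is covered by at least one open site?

3

Coverage sets (demand points within 7 of each site):
  Site 1: {}
  Site 2: {#1, #2}
  Site 3: {#3, #4, #5}
  Site 4: {}
  Site 5: {#2, #3, #6, #7}
  Site 6: {#3}
No 2 sites suffice: every size-2 union leaves at least one demand point uncovered.
But {Site 2, Site 3, Site 5} covers everything, so the minimum is 3.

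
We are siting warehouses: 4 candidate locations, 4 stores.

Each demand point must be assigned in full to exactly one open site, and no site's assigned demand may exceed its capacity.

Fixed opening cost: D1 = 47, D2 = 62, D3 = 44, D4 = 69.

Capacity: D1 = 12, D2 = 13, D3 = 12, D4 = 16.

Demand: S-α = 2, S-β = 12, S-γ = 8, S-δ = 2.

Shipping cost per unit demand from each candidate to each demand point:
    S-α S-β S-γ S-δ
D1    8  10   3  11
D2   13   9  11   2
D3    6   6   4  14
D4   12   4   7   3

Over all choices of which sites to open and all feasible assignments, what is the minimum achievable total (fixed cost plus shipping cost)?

Open {D1, D4}; cheapest assignment that respects the capacities:
  D1 (cap 12, load 10): S-α, S-γ — cost 2×8 + 8×3 = 40
  D4 (cap 16, load 14): S-β, S-δ — cost 12×4 + 2×3 = 54
  Shipping 94, fixed 116 → total 210.
  Any other capacity-feasible assignment to {D1, D4} ships for at least 94.
Compare {D3, D4}: its best feasible assignment gives total 211.
Compare {D1, D3}: its best feasible assignment gives total 225.
Every other set of open sites that can feasibly serve all demand totals ≥ 211 even under its best assignment. Minimum: 210.

210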